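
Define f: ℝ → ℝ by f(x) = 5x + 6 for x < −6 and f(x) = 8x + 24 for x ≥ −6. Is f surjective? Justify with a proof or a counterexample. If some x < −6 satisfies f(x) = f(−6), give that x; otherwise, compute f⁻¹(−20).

-11/2

Both pieces are strictly increasing (slopes 5 and 8), so each is injective on its own interval.
The left piece maps (−∞, −6) onto (−∞, −24); the right piece maps [−6, ∞) onto [−24, ∞).
These images together cover ℝ, so f is surjective.
Because the two images are disjoint, no x < −6 has f(x) = f(−6), so we compute f⁻¹(−20): −20 lies in [−24, ∞), so solve 8x + 24 = −20: x = (−20 − 24)/8 = −11/2.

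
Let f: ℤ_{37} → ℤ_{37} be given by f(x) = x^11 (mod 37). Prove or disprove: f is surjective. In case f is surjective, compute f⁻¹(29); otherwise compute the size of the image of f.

Since 37 is prime, the nonzero elements of ℤ_{37} form a cyclic group of order 36.
As gcd(11, 36) = 1, raising to the 11th power is a bijection on this group: if a^11 ≡ b^11 then (ab^{−1})^11 = 1, and the only element of order dividing gcd(11, 36) = 1 is 1, so a = b.
With f(0) = 0 this makes f injective on all of ℤ_{37}, hence bijective (finite equal-size domain and codomain). In particular f is surjective.
Since f is surjective, we find the preimage of 29. The inverse of x ↦ x^11 on (ℤ_{37})^× is x ↦ x^23, because 11·23 = 253 = 7·36 + 1 ≡ 1 (mod 36) and x^{36} = 1 for x ≠ 0 (Fermat). So f⁻¹(29) = 29^23 mod 37.
Repeated squaring mod 37: 29^1 ≡ 29, 29^2 ≡ 29² = 841 ≡ 27, 29^4 ≡ 27² = 729 ≡ 26, 29^8 ≡ 26² = 676 ≡ 10, 29^16 ≡ 10² = 100 ≡ 26. Since 23 = 16 + 4 + 2 + 1, 29^23 ≡ 26·26·27·29: 26·26 = 676 ≡ 10, then 10·27 = 270 ≡ 11, then 11·29 = 319 ≡ 23. So 29^23 ≡ 23 (mod 37).
Hence f⁻¹(29) = 23.

23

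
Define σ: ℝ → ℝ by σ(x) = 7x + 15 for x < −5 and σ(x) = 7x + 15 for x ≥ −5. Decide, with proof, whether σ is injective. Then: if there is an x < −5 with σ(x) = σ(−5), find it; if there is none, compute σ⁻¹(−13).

-4

Both pieces are strictly increasing (slopes 7 and 7), so each is injective on its own interval.
The left piece maps (−∞, −5) onto (−∞, −20); the right piece maps [−5, ∞) onto [−20, ∞).
These images are disjoint, so no value is attained by both pieces. So σ is injective.
Because the two images are disjoint, no x < −5 has σ(x) = σ(−5), so we compute σ⁻¹(−13): −13 lies in [−20, ∞), so solve 7x + 15 = −13: x = (−13 − 15)/7 = −4.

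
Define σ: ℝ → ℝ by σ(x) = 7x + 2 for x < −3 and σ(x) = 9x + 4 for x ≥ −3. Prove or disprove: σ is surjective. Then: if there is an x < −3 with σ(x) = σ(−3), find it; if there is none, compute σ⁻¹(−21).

Both pieces are strictly increasing (slopes 7 and 9), so each is injective on its own interval.
The left piece maps (−∞, −3) onto (−∞, −19); the right piece maps [−3, ∞) onto [−23, ∞).
The union (−∞, −19) ∪ [−23, ∞) covers ℝ, so σ is surjective.
For the follow-up: the images overlap, so an x < −3 with σ(x) = σ(−3) exists. σ(−3) = −23; solving 7x + 2 = −23 for x < −3 gives x = (−23 − 2)/7 = −25/7.

-25/7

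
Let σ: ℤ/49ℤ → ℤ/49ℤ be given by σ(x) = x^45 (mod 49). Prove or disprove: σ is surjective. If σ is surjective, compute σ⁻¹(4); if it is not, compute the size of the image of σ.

σ(3): Repeated squaring mod 49: 3^1 ≡ 3, 3^2 ≡ 3² = 9, 3^4 ≡ 9² = 81 ≡ 32, 3^8 ≡ 32² = 1024 ≡ 44, 3^16 ≡ 44² = 1936 ≡ 25, 3^32 ≡ 25² = 625 ≡ 37. Since 45 = 32 + 8 + 4 + 1, 3^45 ≡ 37·44·32·3: 37·44 = 1628 ≡ 11, then 11·32 = 352 ≡ 9, then 9·3 = 27. So 3^45 ≡ 27 (mod 49).
σ(5): Repeated squaring mod 49: 5^1 ≡ 5, 5^2 ≡ 5² = 25, 5^4 ≡ 25² = 625 ≡ 37, 5^8 ≡ 37² = 1369 ≡ 46, 5^16 ≡ 46² = 2116 ≡ 9, 5^32 ≡ 9² = 81 ≡ 32. Since 45 = 32 + 8 + 4 + 1, 5^45 ≡ 32·46·37·5: 32·46 = 1472 ≡ 2, then 2·37 = 74 ≡ 25, then 25·5 = 125 ≡ 27. So 5^45 ≡ 27 (mod 49).
So σ(3) = σ(5) = 27 while 3 ≠ 5, hence σ is not injective.
A non-injective map from the 49-element set ℤ/49ℤ to itself takes at most 48 distinct values, so it cannot be surjective. Thus σ is not surjective.
Since σ is not surjective, we determine |image(σ)|. Computing x^45 mod 49 for each x (by repeated squaring, reducing mod 49 at every step), the values σ(0), σ(1), …, σ(48) are: 0, 1, 8, 27, 15, 27, 20, 0, 22, 43, 20, 8, 13, 41, 0, 43, 29, 13, 1, 48, 13, 0, 15, 15, 6, 43, 34, 34, 0, 36, 1, 48, 36, 20, 6, 0, 8, 36, 41, 29, 6, 27, 0, 29, 22, 34, 22, 41, 48.
The distinct values are {0, 1, 6, 8, 13, 15, 20, 22, 27, 29, 34, 36, 41, 43, 48}; there are 15 of them.

15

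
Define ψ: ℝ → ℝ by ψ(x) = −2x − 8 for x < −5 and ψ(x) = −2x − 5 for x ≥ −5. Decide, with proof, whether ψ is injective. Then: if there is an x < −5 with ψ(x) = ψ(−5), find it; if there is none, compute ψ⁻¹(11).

Both pieces are strictly decreasing (slopes −2 and −2), so each is injective on its own interval.
The left piece maps (−∞, −5) onto (2, ∞); the right piece maps [−5, ∞) onto (−∞, 5].
These images overlap. In particular ψ(−5) = 5 (right piece), and solving −2x − 8 = 5 on the left piece gives x = −13/2 < −5.
So ψ(−13/2) = ψ(−5) with −13/2 ≠ −5, and ψ is not injective. This x = −13/2 is the requested value below −5.

-13/2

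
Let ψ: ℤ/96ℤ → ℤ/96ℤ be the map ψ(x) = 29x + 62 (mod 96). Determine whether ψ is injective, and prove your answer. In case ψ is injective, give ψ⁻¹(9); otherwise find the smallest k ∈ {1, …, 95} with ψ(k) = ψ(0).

If ψ(a) = ψ(b), then 29a ≡ 29b (mod 96). Because gcd(29, 96) = 1, we may cancel 29 to get a ≡ b (mod 96).
Hence ψ is injective.
We now compute 29⁻¹ mod 96 explicitly. Euclid's algorithm: 96 = 3·29 + 9, 29 = 3·9 + 2, 9 = 4·2 + 1; back-substituting gives 1 = 53·29 − 16·96, so 29⁻¹ ≡ 53 (mod 96).
Since ψ is injective, we find ψ⁻¹(9): we need 29x ≡ 9 − 62 ≡ 43 (mod 96). Using 29⁻¹ = 53: x ≡ 53·43 = 2279 = 23·96 + 71, so x = 71.
Check: ψ(71) = 29·71 + 62 = 2121 = 22·96 + 9 ≡ 9 (mod 96).

71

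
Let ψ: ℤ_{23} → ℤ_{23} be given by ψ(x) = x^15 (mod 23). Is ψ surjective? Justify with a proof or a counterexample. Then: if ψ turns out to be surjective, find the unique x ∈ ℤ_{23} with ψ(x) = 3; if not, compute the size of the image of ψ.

Since 23 is prime, the nonzero elements of ℤ_{23} form a cyclic group of order 22.
As gcd(15, 22) = 1, raising to the 15th power is a bijection on this group: if x_1^15 ≡ x_2^15 then (x_1x_2^{−1})^15 = 1, and the only element of order dividing gcd(15, 22) = 1 is 1, so x_1 = x_2.
With ψ(0) = 0 this makes ψ injective on all of ℤ_{23}, hence bijective (finite equal-size domain and codomain). In particular ψ is surjective.
Since ψ is surjective, we find the preimage of 3. The inverse of x ↦ x^15 on (ℤ_{23})^× is x ↦ x^3, because 15·3 = 45 = 2·22 + 1 ≡ 1 (mod 22) and x^{22} = 1 for x ≠ 0 (Fermat). So ψ⁻¹(3) = 3^3 mod 23.
Repeated squaring mod 23: 3^1 ≡ 3, 3^2 ≡ 3² = 9. Since 3 = 2 + 1, 3^3 ≡ 9·3: 9·3 = 27 ≡ 4. So 3^3 ≡ 4 (mod 23).
Hence ψ⁻¹(3) = 4.

4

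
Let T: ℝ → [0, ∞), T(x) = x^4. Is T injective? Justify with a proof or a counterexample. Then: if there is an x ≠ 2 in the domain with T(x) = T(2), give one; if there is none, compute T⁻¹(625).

T(2) = 16 = (−2)^4 = T(−2) (since 4 is even), with 2 ≠ −2. So T is not injective.
For the follow-up, such an x exists: taking x = −2 ∈ ℝ gives T(−2) = 16 = T(2) with −2 ≠ 2.

-2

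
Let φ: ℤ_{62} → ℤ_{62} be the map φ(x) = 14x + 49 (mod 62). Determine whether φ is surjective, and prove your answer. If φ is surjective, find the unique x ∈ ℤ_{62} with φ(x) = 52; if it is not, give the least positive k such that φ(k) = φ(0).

Recall that φ is surjective if every y in the codomain equals φ(x) for some x in the domain.
Since gcd(14, 62) = 2, we have 14x ≡ 0 (mod 2) for all x, so φ(x) ≡ 1 (mod 2).
But 0 ≢ 1 (mod 2), so 0 ∈ ℤ_{62} has no preimage. Therefore φ is not surjective.
Since φ is not surjective, we find the least positive k with φ(k) = φ(0): this means 14k ≡ 0 (mod 62), i.e. 62 ∣ 14k. Since gcd(14, 62) = 2, dividing through by 2 this holds exactly when 31 ∣ 7k, and as gcd(7, 31) = 1, exactly when 31 ∣ k.
The smallest positive such k is 31.

31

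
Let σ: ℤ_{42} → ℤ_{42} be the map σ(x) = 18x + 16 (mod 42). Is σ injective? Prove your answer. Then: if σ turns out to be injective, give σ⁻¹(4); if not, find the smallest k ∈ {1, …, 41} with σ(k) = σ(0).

7

We have gcd(18, 42) = 6 > 1. Taking s = 0 and t = 7: σ(0) = 16 and σ(7) = 18·7 + 16 = 142 ≡ 16 (mod 42).
So σ(0) = σ(7) while 0 ≠ 7, so σ is not injective.
Since σ is not injective, we find the least positive k with σ(k) = σ(0): this means 18k ≡ 0 (mod 42), i.e. 42 ∣ 18k. Since gcd(18, 42) = 6, dividing through by 6 this holds exactly when 7 ∣ 3k, and as gcd(3, 7) = 1, exactly when 7 ∣ k.
The smallest positive such k is 7.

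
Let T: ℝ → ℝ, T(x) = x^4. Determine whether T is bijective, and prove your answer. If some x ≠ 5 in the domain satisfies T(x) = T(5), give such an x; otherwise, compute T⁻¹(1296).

T(5) = 625 = (−5)^4 = T(−5) (since 4 is even), with 5 ≠ −5. So T is not injective, hence not bijective.
For the follow-up, such an x exists: taking x = −5 ∈ ℝ gives T(−5) = 625 = T(5) with −5 ≠ 5.

-5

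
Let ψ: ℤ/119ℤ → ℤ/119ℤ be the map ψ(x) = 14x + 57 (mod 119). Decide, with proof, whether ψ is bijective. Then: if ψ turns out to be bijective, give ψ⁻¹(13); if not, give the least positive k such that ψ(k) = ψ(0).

17

We have gcd(14, 119) = 7 > 1. Taking s = 0 and t = 17: ψ(0) = 57 and ψ(17) = 14·17 + 57 = 295 ≡ 57 (mod 119).
So ψ(0) = ψ(17) while 0 ≠ 17, thus ψ is not injective, hence not bijective.
Since ψ is not bijective, we find the least positive k with ψ(k) = ψ(0): this means 14k ≡ 0 (mod 119), i.e. 119 ∣ 14k. Since gcd(14, 119) = 7, dividing through by 7 this holds exactly when 17 ∣ 2k, and as gcd(2, 17) = 1, exactly when 17 ∣ k.
The smallest positive such k is 17.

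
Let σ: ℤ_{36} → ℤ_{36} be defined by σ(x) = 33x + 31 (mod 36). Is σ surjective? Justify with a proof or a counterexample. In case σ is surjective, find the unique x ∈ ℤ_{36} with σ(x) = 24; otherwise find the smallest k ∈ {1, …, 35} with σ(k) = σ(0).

12

Recall: σ is surjective if every y in the codomain equals σ(x) for some x in the domain.
Since gcd(33, 36) = 3, we have 33x ≡ 0 (mod 3) for all x, so σ(x) ≡ 1 (mod 3).
But 0 ≢ 1 (mod 3), so 0 ∈ ℤ_{36} has no preimage. Thus σ is not surjective.
Since σ is not surjective, we find the least positive k with σ(k) = σ(0): this means 33k ≡ 0 (mod 36), i.e. 36 ∣ 33k. Since gcd(33, 36) = 3, dividing through by 3 this holds exactly when 12 ∣ 11k, and as gcd(11, 12) = 1, exactly when 12 ∣ k.
The smallest positive such k is 12.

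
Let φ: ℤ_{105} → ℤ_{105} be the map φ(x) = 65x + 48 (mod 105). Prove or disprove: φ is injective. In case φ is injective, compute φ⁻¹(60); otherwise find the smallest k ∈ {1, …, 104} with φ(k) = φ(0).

We have gcd(65, 105) = 5 > 1. Taking x_1 = 0 and x_2 = 21: φ(0) = 48 and φ(21) = 65·21 + 48 = 1413 ≡ 48 (mod 105).
So φ(0) = φ(21) while 0 ≠ 21, hence φ is not injective.
Since φ is not injective, we find the least positive k with φ(k) = φ(0): this means 65k ≡ 0 (mod 105), i.e. 105 ∣ 65k. Since gcd(65, 105) = 5, dividing through by 5 this holds exactly when 21 ∣ 13k, and as gcd(13, 21) = 1, exactly when 21 ∣ k.
The smallest positive such k is 21.

21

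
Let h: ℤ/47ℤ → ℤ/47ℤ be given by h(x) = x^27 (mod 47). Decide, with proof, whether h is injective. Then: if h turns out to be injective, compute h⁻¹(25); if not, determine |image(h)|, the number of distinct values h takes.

Since 47 is prime, the nonzero elements of ℤ/47ℤ form a cyclic group of order 46.
As gcd(27, 46) = 1, raising to the 27th power is a bijection on this group: if x_1^27 ≡ x_2^27 then (x_1x_2^{−1})^27 = 1, and the only element of order dividing gcd(27, 46) = 1 is 1, so x_1 = x_2.
With h(0) = 0 this makes h injective on all of ℤ/47ℤ, hence bijective (finite equal-size domain and codomain). In particular h is injective.
Since h is injective, we find the preimage of 25. The inverse of x ↦ x^27 on (ℤ/47ℤ)^× is x ↦ x^29, because 27·29 = 783 = 17·46 + 1 ≡ 1 (mod 46) and x^{46} = 1 for x ≠ 0 (Fermat). So h⁻¹(25) = 25^29 mod 47.
Repeated squaring mod 47: 25^1 ≡ 25, 25^2 ≡ 25² = 625 ≡ 14, 25^4 ≡ 14² = 196 ≡ 8, 25^8 ≡ 8² = 64 ≡ 17, 25^16 ≡ 17² = 289 ≡ 7. Since 29 = 16 + 8 + 4 + 1, 25^29 ≡ 7·17·8·25: 7·17 = 119 ≡ 25, then 25·8 = 200 ≡ 12, then 12·25 = 300 ≡ 18. So 25^29 ≡ 18 (mod 47).
Hence h⁻¹(25) = 18.

18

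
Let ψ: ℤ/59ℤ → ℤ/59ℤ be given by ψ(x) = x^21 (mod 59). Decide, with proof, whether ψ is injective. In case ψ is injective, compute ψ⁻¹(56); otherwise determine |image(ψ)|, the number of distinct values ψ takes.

Since 59 is prime, the nonzero elements of ℤ/59ℤ form a cyclic group of order 58.
As gcd(21, 58) = 1, raising to the 21st power is a bijection on this group: if a^21 ≡ b^21 then (ab^{−1})^21 = 1, and the only element of order dividing gcd(21, 58) = 1 is 1, so a = b.
With ψ(0) = 0 this makes ψ injective on all of ℤ/59ℤ, hence bijective (finite equal-size domain and codomain). In particular ψ is injective.
Since ψ is injective, we find the preimage of 56. The inverse of x ↦ x^21 on (ℤ/59ℤ)^× is x ↦ x^47, because 21·47 = 987 = 17·58 + 1 ≡ 1 (mod 58) and x^{58} = 1 for x ≠ 0 (Fermat). So ψ⁻¹(56) = 56^47 mod 59.
Repeated squaring mod 59: 56^1 ≡ 56, 56^2 ≡ 56² = 3136 ≡ 9, 56^4 ≡ 9² = 81 ≡ 22, 56^8 ≡ 22² = 484 ≡ 12, 56^16 ≡ 12² = 144 ≡ 26, 56^32 ≡ 26² = 676 ≡ 27. Since 47 = 32 + 8 + 4 + 2 + 1, 56^47 ≡ 27·12·22·9·56: 27·12 = 324 ≡ 29, then 29·22 = 638 ≡ 48, then 48·9 = 432 ≡ 19, then 19·56 = 1064 ≡ 2. So 56^47 ≡ 2 (mod 59).
Hence ψ⁻¹(56) = 2.

2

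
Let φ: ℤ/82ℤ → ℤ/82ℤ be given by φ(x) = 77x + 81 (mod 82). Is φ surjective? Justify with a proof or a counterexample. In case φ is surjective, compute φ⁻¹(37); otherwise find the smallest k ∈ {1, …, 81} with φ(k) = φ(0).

58

Since gcd(77, 82) = 1, 77 is invertible modulo 82. Euclid's algorithm: 82 = 1·77 + 5, 77 = 15·5 + 2, 5 = 2·2 + 1; back-substituting gives 1 = 49·77 − 46·82, so 77⁻¹ ≡ 49 (mod 82).
Then y ↦ 49(y − 81) is a two-sided inverse to φ, so every y ∈ ℤ/82ℤ has a preimage.
Hence φ is surjective.
Since φ is surjective, we compute φ⁻¹(37): solve 77x + 81 ≡ 37 (mod 82), i.e. 77x ≡ 38 (mod 82).
Multiplying by 77⁻¹ = 49 gives x ≡ 49·38 = 1862 = 22·82 + 58 ≡ 58 (mod 82).
Check: φ(58) = 77·58 + 81 = 4547 = 55·82 + 37 ≡ 37 (mod 82).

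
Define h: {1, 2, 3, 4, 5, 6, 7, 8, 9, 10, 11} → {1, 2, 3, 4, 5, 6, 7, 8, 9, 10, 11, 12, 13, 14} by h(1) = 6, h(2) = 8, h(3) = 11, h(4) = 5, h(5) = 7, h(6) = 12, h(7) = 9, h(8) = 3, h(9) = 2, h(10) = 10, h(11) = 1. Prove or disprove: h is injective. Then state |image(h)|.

11

The values h(1), …, h(11) are 6, 8, 11, 5, 7, 12, 9, 3, 2, 10, 1 — all distinct.
So h(s) = h(t) only when s = t, and h is injective.
The image of h is {1, 2, 3, 5, 6, 7, 8, 9, 10, 11, 12}, which has 11 elements.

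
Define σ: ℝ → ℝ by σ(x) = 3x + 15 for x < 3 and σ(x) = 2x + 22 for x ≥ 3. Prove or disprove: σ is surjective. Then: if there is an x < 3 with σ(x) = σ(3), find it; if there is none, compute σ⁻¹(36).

Both pieces are strictly increasing (slopes 3 and 2), so each is injective on its own interval.
The left piece maps (−∞, 3) onto (−∞, 24); the right piece maps [3, ∞) onto [28, ∞).
The union (−∞, 24) ∪ [28, ∞) omits the interval between 24 and 28; in particular 24 has no preimage. So σ is not surjective.
Because the two images are disjoint, no x < 3 has σ(x) = σ(3), so we compute σ⁻¹(36): 36 lies in [28, ∞), so solve 2x + 22 = 36: x = (36 − 22)/2 = 7.

7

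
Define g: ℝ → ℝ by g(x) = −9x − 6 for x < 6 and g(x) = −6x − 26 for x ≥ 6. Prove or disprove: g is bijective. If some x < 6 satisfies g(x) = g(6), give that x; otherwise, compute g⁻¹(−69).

43/6

Both pieces are strictly decreasing (slopes −9 and −6), so each is injective on its own interval.
The left piece maps (−∞, 6) onto (−60, ∞); the right piece maps [6, ∞) onto (−∞, −62].
The images leave a gap (−60 has no preimage), so g is not surjective, hence not bijective.
Because the two images are disjoint, no x < 6 has g(x) = g(6), so we compute g⁻¹(−69): −69 lies in (−∞, −62], so solve −6x − 26 = −69: x = (−69 + 26)/(−6) = 43/6.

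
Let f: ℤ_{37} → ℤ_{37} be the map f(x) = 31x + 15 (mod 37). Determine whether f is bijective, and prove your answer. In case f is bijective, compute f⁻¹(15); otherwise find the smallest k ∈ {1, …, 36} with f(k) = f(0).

0

If f(s) = f(t), then 31s ≡ 31t (mod 37). Because gcd(31, 37) = 1, we may cancel 31 to get s ≡ t (mod 37).
We now compute 31⁻¹ mod 37 explicitly. Euclid's algorithm: 37 = 1·31 + 6, 31 = 5·6 + 1; back-substituting gives 1 = 6·31 − 5·37, so 31⁻¹ ≡ 6 (mod 37).
For any y ∈ ℤ_{37}, x = 6(y − 15) mod 37 satisfies f(x) = 31·6(y − 15) + 15 ≡ y (since 31·6 ≡ 1 mod 37). So every y has a preimage.
Thus f is bijective.
Since f is bijective, we find f⁻¹(15): we need 31x ≡ 15 − 15 ≡ 0 (mod 37). Using 31⁻¹ = 6: x ≡ 6·0 = 0, so x = 0.
Check: f(0) = 31·0 + 15 = 15 ≡ 15 (mod 37).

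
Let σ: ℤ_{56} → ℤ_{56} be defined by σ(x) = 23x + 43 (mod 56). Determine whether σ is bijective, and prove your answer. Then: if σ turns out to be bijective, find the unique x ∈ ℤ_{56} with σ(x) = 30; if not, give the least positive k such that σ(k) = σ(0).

By definition, injectivity means: for all s, t in the domain, σ(s) = σ(t) implies s = t.
Suppose σ(s) = σ(t) in ℤ_{56}. Then 23s + 43 ≡ 23t + 43 (mod 56), therefore 23(s − t) ≡ 0 (mod 56).
Since gcd(23, 56) = 1, 23 is invertible modulo 56, thus s − t ≡ 0 (mod 56), i.e. s = t.
We now compute 23⁻¹ mod 56 explicitly. Euclid's algorithm: 56 = 2·23 + 10, 23 = 2·10 + 3, 10 = 3·3 + 1; back-substituting gives 1 = 39·23 − 16·56, so 23⁻¹ ≡ 39 (mod 56).
For any y ∈ ℤ_{56}, x = 39(y − 43) mod 56 satisfies σ(x) = 23·39(y − 43) + 43 ≡ y (since 23·39 ≡ 1 mod 56). So every y has a preimage.
Hence σ is bijective.
Since σ is bijective, we compute σ⁻¹(30): solve 23x + 43 ≡ 30 (mod 56), i.e. 23x ≡ 43 (mod 56).
Multiplying by 23⁻¹ = 39 gives x ≡ 39·43 = 1677 = 29·56 + 53 ≡ 53 (mod 56).
Check: σ(53) = 23·53 + 43 = 1262 = 22·56 + 30 ≡ 30 (mod 56).

53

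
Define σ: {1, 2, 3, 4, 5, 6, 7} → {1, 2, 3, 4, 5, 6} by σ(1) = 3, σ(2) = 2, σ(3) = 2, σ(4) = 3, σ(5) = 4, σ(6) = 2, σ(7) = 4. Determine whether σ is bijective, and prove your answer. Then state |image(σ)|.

3

σ(2) = 2 = σ(3) with 2 ≠ 3, so σ is not injective, hence not bijective.
The image of σ is {2, 3, 4}, which has 3 elements.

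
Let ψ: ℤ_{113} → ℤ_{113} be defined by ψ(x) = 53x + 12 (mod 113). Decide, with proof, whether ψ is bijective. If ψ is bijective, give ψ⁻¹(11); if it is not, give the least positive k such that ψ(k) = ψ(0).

81

Suppose ψ(a) = ψ(b) in ℤ_{113}. Then 53a + 12 ≡ 53b + 12 (mod 113), therefore 53(a − b) ≡ 0 (mod 113).
Since gcd(53, 113) = 1, 53 is invertible modulo 113, so a − b ≡ 0 (mod 113), i.e. a = b.
We now compute 53⁻¹ mod 113 explicitly. Euclid's algorithm: 113 = 2·53 + 7, 53 = 7·7 + 4, 7 = 1·4 + 3, 4 = 1·3 + 1; back-substituting gives 1 = 32·53 − 15·113, so 53⁻¹ ≡ 32 (mod 113).
Then y ↦ 32(y − 12) is a two-sided inverse to ψ, so every y ∈ ℤ_{113} has a preimage.
Thus ψ is bijective.
Since ψ is bijective, we find ψ⁻¹(11): we need 53x ≡ 11 − 12 ≡ 112 (mod 113). Using 53⁻¹ = 32: x ≡ 32·112 = 3584 = 31·113 + 81, so x = 81.
Check: ψ(81) = 53·81 + 12 = 4305 = 38·113 + 11 ≡ 11 (mod 113).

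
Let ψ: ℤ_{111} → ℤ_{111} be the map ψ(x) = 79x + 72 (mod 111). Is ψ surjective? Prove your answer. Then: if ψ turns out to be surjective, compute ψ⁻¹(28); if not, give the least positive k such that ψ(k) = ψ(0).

Since gcd(79, 111) = 1, 79 is invertible modulo 111. Euclid's algorithm: 111 = 1·79 + 32, 79 = 2·32 + 15, 32 = 2·15 + 2, 15 = 7·2 + 1; back-substituting gives 1 = 52·79 − 37·111, so 79⁻¹ ≡ 52 (mod 111).
Then y ↦ 52(y − 72) is a two-sided inverse to ψ, so every y ∈ ℤ_{111} has a preimage.
Hence ψ is surjective.
Since ψ is surjective, we find ψ⁻¹(28): we need 79x ≡ 28 − 72 ≡ 67 (mod 111). Using 79⁻¹ = 52: x ≡ 52·67 = 3484 = 31·111 + 43, so x = 43.
Check: ψ(43) = 79·43 + 72 = 3469 = 31·111 + 28 ≡ 28 (mod 111).

43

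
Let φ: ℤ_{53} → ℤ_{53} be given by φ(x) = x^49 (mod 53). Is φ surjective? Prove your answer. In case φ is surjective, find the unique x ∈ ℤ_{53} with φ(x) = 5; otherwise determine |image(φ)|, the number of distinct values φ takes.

12

Since 53 is prime, the nonzero elements of ℤ_{53} form a cyclic group of order 52.
As gcd(49, 52) = 1, raising to the 49th power is a bijection on this group: if u^49 ≡ v^49 then (uv^{−1})^49 = 1, and the only element of order dividing gcd(49, 52) = 1 is 1, so u = v.
With φ(0) = 0 this makes φ injective on all of ℤ_{53}, hence bijective (finite equal-size domain and codomain). In particular φ is surjective.
Since φ is surjective, we find the preimage of 5. The inverse of x ↦ x^49 on (ℤ_{53})^× is x ↦ x^17, because 49·17 = 833 = 16·52 + 1 ≡ 1 (mod 52) and x^{52} = 1 for x ≠ 0 (Fermat). So φ⁻¹(5) = 5^17 mod 53.
Repeated squaring mod 53: 5^1 ≡ 5, 5^2 ≡ 5² = 25, 5^4 ≡ 25² = 625 ≡ 42, 5^8 ≡ 42² = 1764 ≡ 15, 5^16 ≡ 15² = 225 ≡ 13. Since 17 = 16 + 1, 5^17 ≡ 13·5: 13·5 = 65 ≡ 12. So 5^17 ≡ 12 (mod 53).
Hence φ⁻¹(5) = 12.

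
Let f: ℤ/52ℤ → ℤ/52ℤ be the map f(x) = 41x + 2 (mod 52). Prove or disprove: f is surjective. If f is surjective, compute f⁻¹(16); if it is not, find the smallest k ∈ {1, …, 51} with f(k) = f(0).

Since gcd(41, 52) = 1, 41 is invertible modulo 52. Euclid's algorithm: 52 = 1·41 + 11, 41 = 3·11 + 8, 11 = 1·8 + 3, 8 = 2·3 + 2, 3 = 1·2 + 1; back-substituting gives 1 = 33·41 − 26·52, so 41⁻¹ ≡ 33 (mod 52).
For any y ∈ ℤ/52ℤ, x = 33(y − 2) mod 52 satisfies f(x) = 41·33(y − 2) + 2 ≡ y (since 41·33 ≡ 1 mod 52). So every y has a preimage.
Therefore f is surjective.
Since f is surjective, we find f⁻¹(16): we need 41x ≡ 16 − 2 ≡ 14 (mod 52). Using 41⁻¹ = 33: x ≡ 33·14 = 462 = 8·52 + 46, so x = 46.
Check: f(46) = 41·46 + 2 = 1888 = 36·52 + 16 ≡ 16 (mod 52).

46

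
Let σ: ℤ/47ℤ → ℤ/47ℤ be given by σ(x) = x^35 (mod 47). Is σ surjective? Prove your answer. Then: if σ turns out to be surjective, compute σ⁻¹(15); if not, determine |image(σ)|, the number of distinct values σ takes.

Since 47 is prime, the nonzero elements of ℤ/47ℤ form a cyclic group of order 46.
As gcd(35, 46) = 1, raising to the 35th power is a bijection on this group: if s^35 ≡ t^35 then (st^{−1})^35 = 1, and the only element of order dividing gcd(35, 46) = 1 is 1, so s = t.
With σ(0) = 0 this makes σ injective on all of ℤ/47ℤ, hence bijective (finite equal-size domain and codomain). In particular σ is surjective.
Since σ is surjective, we find the preimage of 15. The inverse of x ↦ x^35 on (ℤ/47ℤ)^× is x ↦ x^25, because 35·25 = 875 = 19·46 + 1 ≡ 1 (mod 46) and x^{46} = 1 for x ≠ 0 (Fermat). So σ⁻¹(15) = 15^25 mod 47.
Repeated squaring mod 47: 15^1 ≡ 15, 15^2 ≡ 15² = 225 ≡ 37, 15^4 ≡ 37² = 1369 ≡ 6, 15^8 ≡ 6² = 36, 15^16 ≡ 36² = 1296 ≡ 27. Since 25 = 16 + 8 + 1, 15^25 ≡ 27·36·15: 27·36 = 972 ≡ 32, then 32·15 = 480 ≡ 10. So 15^25 ≡ 10 (mod 47).
Hence σ⁻¹(15) = 10.

10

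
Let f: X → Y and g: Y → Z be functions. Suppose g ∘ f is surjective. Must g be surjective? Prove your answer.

Let c ∈ Z. Since g ∘ f is surjective, some a ∈ X has g(f(a)) = c. Then b = f(a) ∈ Y satisfies g(b) = c. So g is surjective.

surjective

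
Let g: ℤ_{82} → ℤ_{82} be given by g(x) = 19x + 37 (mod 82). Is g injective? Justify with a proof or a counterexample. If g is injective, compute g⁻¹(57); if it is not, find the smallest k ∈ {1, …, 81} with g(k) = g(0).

If g(x_1) = g(x_2), then 19x_1 ≡ 19x_2 (mod 82). Because gcd(19, 82) = 1, we may cancel 19 to get x_1 ≡ x_2 (mod 82).
Therefore g is injective.
We now compute 19⁻¹ mod 82 explicitly. Euclid's algorithm: 82 = 4·19 + 6, 19 = 3·6 + 1; back-substituting gives 1 = 13·19 − 3·82, so 19⁻¹ ≡ 13 (mod 82).
Since g is injective, we find g⁻¹(57): we need 19x ≡ 57 − 37 ≡ 20 (mod 82). Using 19⁻¹ = 13: x ≡ 13·20 = 260 = 3·82 + 14, so x = 14.
Check: g(14) = 19·14 + 37 = 303 = 3·82 + 57 ≡ 57 (mod 82).

14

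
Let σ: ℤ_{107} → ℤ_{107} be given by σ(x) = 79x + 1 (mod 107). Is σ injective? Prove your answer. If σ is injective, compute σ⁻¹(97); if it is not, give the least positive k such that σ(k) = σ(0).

Recall: injectivity means: for all a, b in the domain, σ(a) = σ(b) implies a = b.
If σ(a) = σ(b), then 79a ≡ 79b (mod 107). Because gcd(79, 107) = 1, we may cancel 79 to get a ≡ b (mod 107).
Hence σ is injective.
We now compute 79⁻¹ mod 107 explicitly. Euclid's algorithm: 107 = 1·79 + 28, 79 = 2·28 + 23, 28 = 1·23 + 5, 23 = 4·5 + 3, 5 = 1·3 + 2, 3 = 1·2 + 1; back-substituting gives 1 = 42·79 − 31·107, so 79⁻¹ ≡ 42 (mod 107).
Since σ is injective, we compute σ⁻¹(97): solve 79x + 1 ≡ 97 (mod 107), i.e. 79x ≡ 96 (mod 107).
Multiplying by 79⁻¹ = 42 gives x ≡ 42·96 = 4032 = 37·107 + 73 ≡ 73 (mod 107).
Check: σ(73) = 79·73 + 1 = 5768 = 53·107 + 97 ≡ 97 (mod 107).

73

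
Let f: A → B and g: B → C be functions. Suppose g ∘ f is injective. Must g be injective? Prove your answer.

not injective

No. Take A = {0, 1}, B = {0, 1, 2, 3}, C = {0, 1, 2, 3}, f(a) = a for each a ∈ A, and g(b) = 2 if b ∈ {2, 3} else g(b) = b.
Then g ∘ f = f is injective (A ⊂ B and f is the inclusion), but g(2) = g(3) = 2 with 2 ≠ 3, so g is not injective.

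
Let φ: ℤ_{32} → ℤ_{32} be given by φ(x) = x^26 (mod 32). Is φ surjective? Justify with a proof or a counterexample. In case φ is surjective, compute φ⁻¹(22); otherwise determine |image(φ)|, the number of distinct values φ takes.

5

φ(0) = 0^26 = 0.
φ(2): Repeated squaring mod 32: 2^1 ≡ 2, 2^2 ≡ 2² = 4, 2^4 ≡ 4² = 16, 2^8 ≡ 16² = 256 ≡ 0, 2^16 ≡ 0² = 0. Since 26 = 16 + 8 + 2, 2^26 ≡ 0·0·4: 0·0 = 0, then 0·4 = 0. So 2^26 ≡ 0 (mod 32).
So φ(0) = φ(2) = 0 while 0 ≠ 2, thus φ is not injective.
A non-injective map from the 32-element set ℤ_{32} to itself takes at most 31 distinct values, so it cannot be surjective. So φ is not surjective.
Since φ is not surjective, we determine |image(φ)|. Computing x^26 mod 32 for each x (by repeated squaring, reducing mod 32 at every step), the values φ(0), φ(1), …, φ(31) are: 0, 1, 0, 9, 0, 25, 0, 17, 0, 17, 0, 25, 0, 9, 0, 1, 0, 1, 0, 9, 0, 25, 0, 17, 0, 17, 0, 25, 0, 9, 0, 1.
The distinct values are {0, 1, 9, 17, 25}; there are 5 of them.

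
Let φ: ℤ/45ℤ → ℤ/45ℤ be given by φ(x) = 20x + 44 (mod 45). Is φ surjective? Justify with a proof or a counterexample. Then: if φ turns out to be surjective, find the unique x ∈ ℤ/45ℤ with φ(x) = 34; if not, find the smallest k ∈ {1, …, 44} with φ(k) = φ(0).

9

Since gcd(20, 45) = 5, we have 20x ≡ 0 (mod 5) for all x, so φ(x) ≡ 4 (mod 5).
But 0 ≢ 4 (mod 5), so 0 ∈ ℤ/45ℤ has no preimage. Hence φ is not surjective.
Since φ is not surjective, we find the least positive k with φ(k) = φ(0): this means 20k ≡ 0 (mod 45), i.e. 45 ∣ 20k. Since gcd(20, 45) = 5, dividing through by 5 this holds exactly when 9 ∣ 4k, and as gcd(4, 9) = 1, exactly when 9 ∣ k.
The smallest positive such k is 9.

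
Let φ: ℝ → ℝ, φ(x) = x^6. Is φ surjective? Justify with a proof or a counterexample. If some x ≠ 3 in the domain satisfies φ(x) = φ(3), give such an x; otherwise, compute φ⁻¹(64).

-3

Since 6 is even, x^6 ≥ 0 for all x ∈ ℝ, so −1 ∈ ℝ has no preimage. Therefore φ is not surjective.
For the follow-up, such an x exists: taking x = −3 ∈ ℝ gives φ(−3) = 729 = φ(3) with −3 ≠ 3.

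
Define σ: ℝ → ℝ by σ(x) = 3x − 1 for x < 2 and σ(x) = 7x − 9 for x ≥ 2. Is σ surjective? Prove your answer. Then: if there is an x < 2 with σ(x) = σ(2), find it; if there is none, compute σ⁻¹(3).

Both pieces are strictly increasing (slopes 3 and 7), so each is injective on its own interval.
The left piece maps (−∞, 2) onto (−∞, 5); the right piece maps [2, ∞) onto [5, ∞).
These images together cover ℝ, so σ is surjective.
Because the two images are disjoint, no x < 2 has σ(x) = σ(2), so we compute σ⁻¹(3): 3 lies in (−∞, 5), so solve 3x − 1 = 3: x = (3 + 1)/3 = 4/3.

4/3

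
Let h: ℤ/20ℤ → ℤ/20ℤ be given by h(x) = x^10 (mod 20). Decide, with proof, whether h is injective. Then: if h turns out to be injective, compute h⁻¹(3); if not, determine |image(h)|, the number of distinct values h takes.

h(4): Repeated squaring mod 20: 4^1 ≡ 4, 4^2 ≡ 4² = 16, 4^4 ≡ 16² = 256 ≡ 16, 4^8 ≡ 16² = 256 ≡ 16. Since 10 = 8 + 2, 4^10 ≡ 16·16: 16·16 = 256 ≡ 16. So 4^10 ≡ 16 (mod 20).
h(6): Repeated squaring mod 20: 6^1 ≡ 6, 6^2 ≡ 6² = 36 ≡ 16, 6^4 ≡ 16² = 256 ≡ 16, 6^8 ≡ 16² = 256 ≡ 16. Since 10 = 8 + 2, 6^10 ≡ 16·16: 16·16 = 256 ≡ 16. So 6^10 ≡ 16 (mod 20).
So h(4) = h(6) = 16 while 4 ≠ 6, so h is not injective.
Since h is not injective, we determine |image(h)|. Computing x^10 mod 20 for each x (by repeated squaring, reducing mod 20 at every step), the values h(0), h(1), …, h(19) are: 0, 1, 4, 9, 16, 5, 16, 9, 4, 1, 0, 1, 4, 9, 16, 5, 16, 9, 4, 1.
The distinct values are {0, 1, 4, 5, 9, 16}; there are 6 of them.

6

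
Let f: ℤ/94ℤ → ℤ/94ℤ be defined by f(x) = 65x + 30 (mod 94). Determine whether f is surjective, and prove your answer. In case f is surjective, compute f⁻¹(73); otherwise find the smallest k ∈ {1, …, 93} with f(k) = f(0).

Since gcd(65, 94) = 1, 65 is invertible modulo 94. Euclid's algorithm: 94 = 1·65 + 29, 65 = 2·29 + 7, 29 = 4·7 + 1; back-substituting gives 1 = 81·65 − 56·94, so 65⁻¹ ≡ 81 (mod 94).
For any y ∈ ℤ/94ℤ, x = 81(y − 30) mod 94 satisfies f(x) = 65·81(y − 30) + 30 ≡ y (since 65·81 ≡ 1 mod 94). So every y has a preimage.
So f is surjective.
Since f is surjective, we find f⁻¹(73): we need 65x ≡ 73 − 30 ≡ 43 (mod 94). Using 65⁻¹ = 81: x ≡ 81·43 = 3483 = 37·94 + 5, so x = 5.
Check: f(5) = 65·5 + 30 = 355 = 3·94 + 73 ≡ 73 (mod 94).

5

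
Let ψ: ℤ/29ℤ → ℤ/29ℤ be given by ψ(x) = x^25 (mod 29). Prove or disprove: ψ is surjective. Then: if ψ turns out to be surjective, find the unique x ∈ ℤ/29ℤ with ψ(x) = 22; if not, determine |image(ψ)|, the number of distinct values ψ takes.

9

Since 29 is prime, the nonzero elements of ℤ/29ℤ form a cyclic group of order 28.
As gcd(25, 28) = 1, raising to the 25th power is a bijection on this group: if x_1^25 ≡ x_2^25 then (x_1x_2^{−1})^25 = 1, and the only element of order dividing gcd(25, 28) = 1 is 1, so x_1 = x_2.
With ψ(0) = 0 this makes ψ injective on all of ℤ/29ℤ, hence bijective (finite equal-size domain and codomain). In particular ψ is surjective.
Since ψ is surjective, we find the preimage of 22. The inverse of x ↦ x^25 on (ℤ/29ℤ)^× is x ↦ x^9, because 25·9 = 225 = 8·28 + 1 ≡ 1 (mod 28) and x^{28} = 1 for x ≠ 0 (Fermat). So ψ⁻¹(22) = 22^9 mod 29.
Repeated squaring mod 29: 22^1 ≡ 22, 22^2 ≡ 22² = 484 ≡ 20, 22^4 ≡ 20² = 400 ≡ 23, 22^8 ≡ 23² = 529 ≡ 7. Since 9 = 8 + 1, 22^9 ≡ 7·22: 7·22 = 154 ≡ 9. So 22^9 ≡ 9 (mod 29).
Hence ψ⁻¹(22) = 9.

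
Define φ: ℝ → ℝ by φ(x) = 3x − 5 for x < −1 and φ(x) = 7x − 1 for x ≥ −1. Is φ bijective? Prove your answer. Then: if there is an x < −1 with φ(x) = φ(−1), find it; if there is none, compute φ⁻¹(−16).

-11/3

Both pieces are strictly increasing (slopes 3 and 7), so each is injective on its own interval.
The left piece maps (−∞, −1) onto (−∞, −8); the right piece maps [−1, ∞) onto [−8, ∞).
Since −8 = −8, the images partition ℝ: φ is injective and surjective, hence bijective.
Because the two images are disjoint, no x < −1 has φ(x) = φ(−1), so we compute φ⁻¹(−16): −16 lies in (−∞, −8), so solve 3x − 5 = −16: x = (−16 + 5)/3 = −11/3.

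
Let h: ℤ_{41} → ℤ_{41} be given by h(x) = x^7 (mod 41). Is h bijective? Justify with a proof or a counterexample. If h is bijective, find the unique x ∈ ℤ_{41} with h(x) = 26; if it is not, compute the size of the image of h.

13

Since 41 is prime, the nonzero elements of ℤ_{41} form a cyclic group of order 40.
As gcd(7, 40) = 1, raising to the 7th power is a bijection on this group: if x_1^7 ≡ x_2^7 then (x_1x_2^{−1})^7 = 1, and the only element of order dividing gcd(7, 40) = 1 is 1, so x_1 = x_2.
With h(0) = 0 this makes h injective on all of ℤ_{41}, hence bijective (finite equal-size domain and codomain). In particular h is bijective.
Since h is bijective, we find the preimage of 26. The inverse of x ↦ x^7 on (ℤ_{41})^× is x ↦ x^23, because 7·23 = 161 = 4·40 + 1 ≡ 1 (mod 40) and x^{40} = 1 for x ≠ 0 (Fermat). So h⁻¹(26) = 26^23 mod 41.
Repeated squaring mod 41: 26^1 ≡ 26, 26^2 ≡ 26² = 676 ≡ 20, 26^4 ≡ 20² = 400 ≡ 31, 26^8 ≡ 31² = 961 ≡ 18, 26^16 ≡ 18² = 324 ≡ 37. Since 23 = 16 + 4 + 2 + 1, 26^23 ≡ 37·31·20·26: 37·31 = 1147 ≡ 40, then 40·20 = 800 ≡ 21, then 21·26 = 546 ≡ 13. So 26^23 ≡ 13 (mod 41).
Hence h⁻¹(26) = 13.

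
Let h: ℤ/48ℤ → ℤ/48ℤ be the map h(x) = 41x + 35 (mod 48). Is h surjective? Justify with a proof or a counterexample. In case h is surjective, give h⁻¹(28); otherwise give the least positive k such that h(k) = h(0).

1

Since gcd(41, 48) = 1, 41 is invertible modulo 48. Euclid's algorithm: 48 = 1·41 + 7, 41 = 5·7 + 6, 7 = 1·6 + 1; back-substituting gives 1 = 41·41 − 35·48, so 41⁻¹ ≡ 41 (mod 48).
For any y ∈ ℤ/48ℤ, x = 41(y − 35) mod 48 satisfies h(x) = 41·41(y − 35) + 35 ≡ y (since 41·41 ≡ 1 mod 48). So every y has a preimage.
Thus h is surjective.
Since h is surjective, we find h⁻¹(28): we need 41x ≡ 28 − 35 ≡ 41 (mod 48). Using 41⁻¹ = 41: x ≡ 41·41 = 1681 = 35·48 + 1, so x = 1.
Check: h(1) = 41·1 + 35 = 76 = 1·48 + 28 ≡ 28 (mod 48).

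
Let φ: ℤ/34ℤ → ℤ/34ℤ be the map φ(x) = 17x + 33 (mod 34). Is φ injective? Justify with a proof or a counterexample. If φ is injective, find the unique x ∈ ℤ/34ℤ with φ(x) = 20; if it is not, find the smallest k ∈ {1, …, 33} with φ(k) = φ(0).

2

By definition, injectivity means: for all x_1, x_2 in the domain, φ(x_1) = φ(x_2) implies x_1 = x_2.
We have gcd(17, 34) = 17 > 1. Taking x_1 = 0 and x_2 = 2: φ(0) = 33 and φ(2) = 17·2 + 33 = 67 ≡ 33 (mod 34).
So φ(0) = φ(2) while 0 ≠ 2, so φ is not injective.
Since φ is not injective, we find the least positive k with φ(k) = φ(0): this means 17k ≡ 0 (mod 34), i.e. 34 ∣ 17k. Since gcd(17, 34) = 17, dividing through by 17 this holds exactly when 2 ∣ k.
The smallest positive such k is 2.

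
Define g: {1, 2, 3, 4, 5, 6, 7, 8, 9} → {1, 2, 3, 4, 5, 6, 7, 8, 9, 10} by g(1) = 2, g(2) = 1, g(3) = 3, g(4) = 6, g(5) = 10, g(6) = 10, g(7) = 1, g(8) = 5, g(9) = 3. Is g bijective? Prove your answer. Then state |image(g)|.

6

g(5) = 10 = g(6) with 5 ≠ 6, so g is not injective, hence not bijective.
The image of g is {1, 2, 3, 5, 6, 10}, which has 6 elements.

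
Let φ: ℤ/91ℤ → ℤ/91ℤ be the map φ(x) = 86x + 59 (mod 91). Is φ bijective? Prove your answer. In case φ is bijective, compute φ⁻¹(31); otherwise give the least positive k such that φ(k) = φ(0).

42

If φ(x_1) = φ(x_2), then 86x_1 ≡ 86x_2 (mod 91). Because gcd(86, 91) = 1, we may cancel 86 to get x_1 ≡ x_2 (mod 91).
We now compute 86⁻¹ mod 91 explicitly. Euclid's algorithm: 91 = 1·86 + 5, 86 = 17·5 + 1; back-substituting gives 1 = 18·86 − 17·91, so 86⁻¹ ≡ 18 (mod 91).
Then y ↦ 18(y − 59) is a two-sided inverse to φ, so every y ∈ ℤ/91ℤ has a preimage.
Hence φ is bijective.
Since φ is bijective, we compute φ⁻¹(31): solve 86x + 59 ≡ 31 (mod 91), i.e. 86x ≡ 63 (mod 91).
Multiplying by 86⁻¹ = 18 gives x ≡ 18·63 = 1134 = 12·91 + 42 ≡ 42 (mod 91).
Check: φ(42) = 86·42 + 59 = 3671 = 40·91 + 31 ≡ 31 (mod 91).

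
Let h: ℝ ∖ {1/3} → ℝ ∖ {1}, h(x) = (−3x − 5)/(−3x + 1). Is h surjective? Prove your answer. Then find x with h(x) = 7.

For any y ≠ 1, solving y(−3x + 1) = −3x − 5 for x gives a well-defined x ≠ 1/3. So h is surjective.
Solving h(x) = 7: cross-multiplying gives −3x − 5 = 7(−3x + 1), which rearranges to 18x = 12, so x = 2/3.

2/3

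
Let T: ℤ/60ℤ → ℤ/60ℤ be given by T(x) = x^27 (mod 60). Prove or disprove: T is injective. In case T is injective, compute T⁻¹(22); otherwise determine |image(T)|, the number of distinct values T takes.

T(0) = 0^27 = 0.
T(30): Repeated squaring mod 60: 30^1 ≡ 30, 30^2 ≡ 30² = 900 ≡ 0, 30^4 ≡ 0² = 0, 30^8 ≡ 0² = 0, 30^16 ≡ 0² = 0. Since 27 = 16 + 8 + 2 + 1, 30^27 ≡ 0·0·0·30: 0·0 = 0, then 0·0 = 0, then 0·30 = 0. So 30^27 ≡ 0 (mod 60).
So T(0) = T(30) = 0 while 0 ≠ 30, hence T is not injective.
Since T is not injective, we determine |image(T)|. Computing x^27 mod 60 for each x (by repeated squaring, reducing mod 60 at every step), the values T(0), T(1), …, T(59) are: 0, 1, 8, 27, 4, 5, 36, 43, 32, 9, 40, 11, 48, 37, 44, 15, 16, 53, 12, 19, 20, 21, 28, 47, 24, 25, 56, 3, 52, 29, 0, 31, 8, 57, 4, 35, 36, 13, 32, 39, 40, 41, 48, 7, 44, 45, 16, 23, 12, 49, 20, 51, 28, 17, 24, 55, 56, 33, 52, 59.
The distinct values are {0, 1, 3, 4, 5, 7, 8, 9, 11, 12, 13, 15, 16, 17, 19, 20, 21, 23, 24, 25, 27, 28, 29, 31, 32, 33, 35, 36, 37, 39, 40, 41, 43, 44, 45, 47, 48, 49, 51, 52, 53, 55, 56, 57, 59}; there are 45 of them.

45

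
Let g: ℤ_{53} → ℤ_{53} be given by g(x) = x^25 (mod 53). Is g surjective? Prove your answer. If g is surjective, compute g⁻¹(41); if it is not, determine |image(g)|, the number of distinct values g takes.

Since 53 is prime, the nonzero elements of ℤ_{53} form a cyclic group of order 52.
As gcd(25, 52) = 1, raising to the 25th power is a bijection on this group: if u^25 ≡ v^25 then (uv^{−1})^25 = 1, and the only element of order dividing gcd(25, 52) = 1 is 1, so u = v.
With g(0) = 0 this makes g injective on all of ℤ_{53}, hence bijective (finite equal-size domain and codomain). In particular g is surjective.
Since g is surjective, we find the preimage of 41. The inverse of x ↦ x^25 on (ℤ_{53})^× is x ↦ x^25, because 25·25 = 625 = 12·52 + 1 ≡ 1 (mod 52) and x^{52} = 1 for x ≠ 0 (Fermat). So g⁻¹(41) = 41^25 mod 53.
Repeated squaring mod 53: 41^1 ≡ 41, 41^2 ≡ 41² = 1681 ≡ 38, 41^4 ≡ 38² = 1444 ≡ 13, 41^8 ≡ 13² = 169 ≡ 10, 41^16 ≡ 10² = 100 ≡ 47. Since 25 = 16 + 8 + 1, 41^25 ≡ 47·10·41: 47·10 = 470 ≡ 46, then 46·41 = 1886 ≡ 31. So 41^25 ≡ 31 (mod 53).
Hence g⁻¹(41) = 31.

31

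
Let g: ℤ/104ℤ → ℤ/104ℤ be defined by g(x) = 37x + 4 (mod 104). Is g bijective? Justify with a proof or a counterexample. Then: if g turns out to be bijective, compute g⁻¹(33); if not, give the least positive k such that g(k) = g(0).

If g(u) = g(v), then 37u ≡ 37v (mod 104). Because gcd(37, 104) = 1, we may cancel 37 to get u ≡ v (mod 104).
We now compute 37⁻¹ mod 104 explicitly. Euclid's algorithm: 104 = 2·37 + 30, 37 = 1·30 + 7, 30 = 4·7 + 2, 7 = 3·2 + 1; back-substituting gives 1 = 45·37 − 16·104, so 37⁻¹ ≡ 45 (mod 104).
For any y ∈ ℤ/104ℤ, x = 45(y − 4) mod 104 satisfies g(x) = 37·45(y − 4) + 4 ≡ y (since 37·45 ≡ 1 mod 104). So every y has a preimage.
Thus g is bijective.
Since g is bijective, we find g⁻¹(33): we need 37x ≡ 33 − 4 ≡ 29 (mod 104). Using 37⁻¹ = 45: x ≡ 45·29 = 1305 = 12·104 + 57, so x = 57.
Check: g(57) = 37·57 + 4 = 2113 = 20·104 + 33 ≡ 33 (mod 104).

57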